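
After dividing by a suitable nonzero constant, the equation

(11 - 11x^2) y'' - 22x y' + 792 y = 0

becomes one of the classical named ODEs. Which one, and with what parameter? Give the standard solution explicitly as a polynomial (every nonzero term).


All three coefficients share the factor 11; dividing through by 11 gives  (1 - x^2) y'' - 2x y' + 72 y = 0.
This matches the Legendre equation (1 - x^2) y'' - 2x y' + n(n+1) y = 0 (note the -2x y' term) with n(n+1) = 72, so n = 8; the polynomial solution is P_8(x).
With y = sum_k a_k x^k, matching x^k gives (k+2)(k+1) a_{k+2} = [k(k+1) - n(n+1)] a_k = (k - 8)(k + 9) a_k. The right side vanishes at k = 8, so the series with the parity of 8 terminates at degree 8.
Standard normalization (P_n(1) = 1): leading coefficient (2n)!/(2^n (n!)^2) = 20922789888000/(256*1625702400) = 6435/128, so a_8 = 6435/128. Work downward with a_k = (k+1)(k+2) a_{k+2} / ((k - 8)(k + 9)):
  a_6 = (7)(8)(6435/128) / ((6 - 8)(6 + 9)) = (45045/16)/(-30) = -3003/32
  a_4 = (5)(6)(-3003/32) / ((4 - 8)(4 + 9)) = (-45045/16)/(-52) = 3465/64
  a_2 = (3)(4)(3465/64) / ((2 - 8)(2 + 9)) = (10395/16)/(-66) = -315/32
  a_0 = (1)(2)(-315/32) / ((0 - 8)(0 + 9)) = (-315/16)/(-72) = 35/128
Hence P_8(x) = 6435 x^8/128 - 3003 x^6/32 + 3465 x^4/64 - 315 x^2/32 + 35/128.

P_8(x); series = 6435 x^8/128 - 3003 x^6/32 + 3465 x^4/64 - 315 x^2/32 + 35/128


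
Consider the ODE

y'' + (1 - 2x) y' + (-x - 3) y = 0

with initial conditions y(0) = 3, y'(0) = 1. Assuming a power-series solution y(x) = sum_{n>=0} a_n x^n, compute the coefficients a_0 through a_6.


Ansatz: y(x) = sum_{n>=0} a_n x^n, so y'(x) = sum_{n>=1} n a_n x^(n-1) and y''(x) = sum_{n>=2} n(n-1) a_n x^(n-2).
Substitute into P(x) y'' + Q(x) y' + R(x) y = 0 with P(x) = 1, Q(x) = 1 - 2x, R(x) = -x - 3, and match powers of x.
Initial conditions: a_0 = 3, a_1 = 1.
Setting the coefficient of each power of x to zero and solving order by order (substituting the coefficients already found):
  x^0: 2 a_2 + a_1 - 3 a_0 = 0  ->  2 a_2 = -a_1 + 3 a_0 = 8  ->  a_2 = 4
  x^1: 6 a_3 + 2 a_2 - 5 a_1 - a_0 = 0  ->  6 a_3 = -2 a_2 + 5 a_1 + a_0 = 0  ->  a_3 = 0
  x^2: 12 a_4 + 3 a_3 - 7 a_2 - a_1 = 0  ->  12 a_4 = -3 a_3 + 7 a_2 + a_1 = 29  ->  a_4 = 29/12
  x^3: 20 a_5 + 4 a_4 - 9 a_3 - a_2 = 0  ->  20 a_5 = -4 a_4 + 9 a_3 + a_2 = -17/3  ->  a_5 = -17/60
  x^4: 30 a_6 + 5 a_5 - 11 a_4 - a_3 = 0  ->  30 a_6 = -5 a_5 + 11 a_4 + a_3 = 28  ->  a_6 = 14/15
Truncated series: y(x) = 3 + x + 4 x^2 + (29/12) x^4 - (17/60) x^5 + (14/15) x^6 + O(x^7).

a_0 = 3; a_1 = 1; a_2 = 4; a_3 = 0; a_4 = 29/12; a_5 = -17/60; a_6 = 14/15


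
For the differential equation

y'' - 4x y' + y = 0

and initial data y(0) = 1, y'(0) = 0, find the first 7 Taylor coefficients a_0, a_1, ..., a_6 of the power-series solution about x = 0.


Ansatz: y(x) = sum_{n>=0} a_n x^n, so y'(x) = sum_{n>=1} n a_n x^(n-1) and y''(x) = sum_{n>=2} n(n-1) a_n x^(n-2).
Substitute into P(x) y'' + Q(x) y' + R(x) y = 0 with P(x) = 1, Q(x) = -4x, R(x) = 1, and match powers of x.
Initial conditions: a_0 = 1, a_1 = 0.
Setting the coefficient of each power of x to zero and solving order by order (substituting the coefficients already found):
  x^0: 2 a_2 + a_0 = 0  ->  2 a_2 = -a_0 = -1  ->  a_2 = -1/2
  x^1: 6 a_3 - 3 a_1 = 0  ->  6 a_3 = 3 a_1 = 0  ->  a_3 = 0
  x^2: 12 a_4 - 7 a_2 = 0  ->  12 a_4 = 7 a_2 = -7/2  ->  a_4 = -7/24
  x^3: 20 a_5 - 11 a_3 = 0  ->  20 a_5 = 11 a_3 = 0  ->  a_5 = 0
  x^4: 30 a_6 - 15 a_4 = 0  ->  30 a_6 = 15 a_4 = -35/8  ->  a_6 = -7/48
Truncated series: y(x) = 1 - (1/2) x^2 - (7/24) x^4 - (7/48) x^6 + O(x^7).

a_0 = 1; a_1 = 0; a_2 = -1/2; a_3 = 0; a_4 = -7/24; a_5 = 0; a_6 = -7/48


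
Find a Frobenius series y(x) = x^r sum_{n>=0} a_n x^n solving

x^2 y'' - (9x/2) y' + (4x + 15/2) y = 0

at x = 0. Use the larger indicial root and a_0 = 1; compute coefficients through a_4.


Write in Frobenius form y'' + (p(x)/x) y' + (q(x)/x^2) y = 0:
  p(x) = -9/2,  q(x) = 4x + 15/2.
Indicial equation: r(r-1) + (-9/2) r + (15/2) = 0 -> roots r_1 = 3, r_2 = 5/2.
Take r = r_1 = 3. Let y(x) = x^r sum_{n>=0} a_n x^n with a_0 = 1.
Substitute y = x^r sum a_n x^n and match x^{r+n}. The recurrence is
  D(n) a_n + 4 a_{n-1} = 0,  where D(n) = (r+n)(r+n-1) + (-9/2)(r+n) + (15/2).
  a_n = -4 / D(n) * a_{n-1}.
Since the indicial polynomial factors as (r - r_1)(r - r_2), D(n) = (r_1 + n - r_1)(r_1 + n - r_2) = n(n + 1/2).
Evaluating step by step (a_0 = 1):
  n = 1: D(1) = 1(1 + 1/2) = 3/2; numerator = -4(1) = -4; a_1 = (-4)/(3/2) = -8/3
  n = 2: D(2) = 2(2 + 1/2) = 5; numerator = -4(-8/3) = 32/3; a_2 = (32/3)/(5) = 32/15
  n = 3: D(3) = 3(3 + 1/2) = 21/2; numerator = -4(32/15) = -128/15; a_3 = (-128/15)/(21/2) = -256/315
  n = 4: D(4) = 4(4 + 1/2) = 18; numerator = -4(-256/315) = 1024/315; a_4 = (1024/315)/(18) = 512/2835

r = 3; a_0 = 1; a_1 = -8/3; a_2 = 32/15; a_3 = -256/315; a_4 = 512/2835


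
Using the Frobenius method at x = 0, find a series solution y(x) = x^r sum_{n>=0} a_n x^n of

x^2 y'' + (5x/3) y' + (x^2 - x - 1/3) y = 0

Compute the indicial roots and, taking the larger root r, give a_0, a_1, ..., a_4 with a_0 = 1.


Write in Frobenius form y'' + (p(x)/x) y' + (q(x)/x^2) y = 0:
  p(x) = 5/3,  q(x) = x^2 - x - 1/3.
Indicial equation: r(r-1) + (5/3) r + (-1/3) = 0 -> roots r_1 = 1/3, r_2 = -1.
Take r = r_1 = 1/3. Let y(x) = x^r sum_{n>=0} a_n x^n with a_0 = 1.
Substitute y = x^r sum a_n x^n and match x^{r+n}. The recurrence is
  D(n) a_n - 1 a_{n-1} + 1 a_{n-2} = 0,  where D(n) = (r+n)(r+n-1) + (5/3)(r+n) + (-1/3).
  a_n = [1 a_{n-1} - 1 a_{n-2}] / D(n).
Since the indicial polynomial factors as (r - r_1)(r - r_2), D(n) = (r_1 + n - r_1)(r_1 + n - r_2) = n(n + 4/3).
Evaluating step by step (a_0 = 1):
  n = 1: D(1) = 1(1 + 4/3) = 7/3; numerator = 1(1) = 1; a_1 = (1)/(7/3) = 3/7
  n = 2: D(2) = 2(2 + 4/3) = 20/3; numerator = 1(3/7) - 1(1) = -4/7; a_2 = (-4/7)/(20/3) = -3/35
  n = 3: D(3) = 3(3 + 4/3) = 13; numerator = 1(-3/35) - 1(3/7) = -18/35; a_3 = (-18/35)/(13) = -18/455
  n = 4: D(4) = 4(4 + 4/3) = 64/3; numerator = 1(-18/455) - 1(-3/35) = 3/65; a_4 = (3/65)/(64/3) = 9/4160

r = 1/3; a_0 = 1; a_1 = 3/7; a_2 = -3/35; a_3 = -18/455; a_4 = 9/4160


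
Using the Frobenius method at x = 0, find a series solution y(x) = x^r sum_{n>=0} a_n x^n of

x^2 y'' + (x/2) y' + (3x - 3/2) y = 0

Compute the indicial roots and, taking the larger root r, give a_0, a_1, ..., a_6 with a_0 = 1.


Write in Frobenius form y'' + (p(x)/x) y' + (q(x)/x^2) y = 0:
  p(x) = 1/2,  q(x) = 3x - 3/2.
Indicial equation: r(r-1) + (1/2) r + (-3/2) = 0 -> roots r_1 = 3/2, r_2 = -1.
Take r = r_1 = 3/2. Let y(x) = x^r sum_{n>=0} a_n x^n with a_0 = 1.
Substitute y = x^r sum a_n x^n and match x^{r+n}. The recurrence is
  D(n) a_n + 3 a_{n-1} = 0,  where D(n) = (r+n)(r+n-1) + (1/2)(r+n) + (-3/2).
  a_n = -3 / D(n) * a_{n-1}.
Since the indicial polynomial factors as (r - r_1)(r - r_2), D(n) = (r_1 + n - r_1)(r_1 + n - r_2) = n(n + 5/2).
Evaluating step by step (a_0 = 1):
  n = 1: D(1) = 1(1 + 5/2) = 7/2; numerator = -3(1) = -3; a_1 = (-3)/(7/2) = -6/7
  n = 2: D(2) = 2(2 + 5/2) = 9; numerator = -3(-6/7) = 18/7; a_2 = (18/7)/(9) = 2/7
  n = 3: D(3) = 3(3 + 5/2) = 33/2; numerator = -3(2/7) = -6/7; a_3 = (-6/7)/(33/2) = -4/77
  n = 4: D(4) = 4(4 + 5/2) = 26; numerator = -3(-4/77) = 12/77; a_4 = (12/77)/(26) = 6/1001
  n = 5: D(5) = 5(5 + 5/2) = 75/2; numerator = -3(6/1001) = -18/1001; a_5 = (-18/1001)/(75/2) = -12/25025
  n = 6: D(6) = 6(6 + 5/2) = 51; numerator = -3(-12/25025) = 36/25025; a_6 = (36/25025)/(51) = 12/425425

r = 3/2; a_0 = 1; a_1 = -6/7; a_2 = 2/7; a_3 = -4/77; a_4 = 6/1001; a_5 = -12/25025; a_6 = 12/425425


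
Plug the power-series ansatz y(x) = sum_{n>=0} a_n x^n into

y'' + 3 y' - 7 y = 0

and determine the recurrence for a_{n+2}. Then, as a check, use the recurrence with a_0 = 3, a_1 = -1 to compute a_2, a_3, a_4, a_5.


Substitute y = sum_n a_n x^n.
y''(x) has coefficient (n+2)(n+1) a_{n+2} at x^n;
3 y'(x) has coefficient 3 (n+1) a_{n+1} at x^n;
-7 y(x) has coefficient -7 a_n at x^n.
Matching x^n: (n+2)(n+1) a_{n+2} + 3 (n+1) a_{n+1} - 7 a_n = 0.
Thus a_{n+2} = [-3 (n+1) a_{n+1} + 7 a_n] / ((n+1)(n+2)).

Check with a_0 = 3, a_1 = -1 (apply the recurrence for n = 0, 1, 2, 3): a_0 = 3, a_1 = -1, a_2 = 12, a_3 = -79/6, a_4 = 135/8, a_5 = -221/15.

a_(n+2) = [-3 (n+1) a_(n+1) + 7 a_n] / ((n+1)(n+2)); check: a_0 = 3, a_1 = -1, a_2 = 12, a_3 = -79/6, a_4 = 135/8, a_5 = -221/15


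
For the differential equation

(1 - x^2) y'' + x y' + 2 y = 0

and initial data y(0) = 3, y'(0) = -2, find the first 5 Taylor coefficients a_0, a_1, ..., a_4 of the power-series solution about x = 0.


Ansatz: y(x) = sum_{n>=0} a_n x^n, so y'(x) = sum_{n>=1} n a_n x^(n-1) and y''(x) = sum_{n>=2} n(n-1) a_n x^(n-2).
Substitute into P(x) y'' + Q(x) y' + R(x) y = 0 with P(x) = 1 - x^2, Q(x) = x, R(x) = 2, and match powers of x.
Initial conditions: a_0 = 3, a_1 = -2.
Setting the coefficient of each power of x to zero and solving order by order (substituting the coefficients already found):
  x^0: 2 a_2 + 2 a_0 = 0  ->  2 a_2 = -2 a_0 = -6  ->  a_2 = -3
  x^1: 6 a_3 + 3 a_1 = 0  ->  6 a_3 = -3 a_1 = 6  ->  a_3 = 1
  x^2: 12 a_4 + 2 a_2 = 0  ->  12 a_4 = -2 a_2 = 6  ->  a_4 = 1/2
Truncated series: y(x) = 3 - 2 x - 3 x^2 + x^3 + (1/2) x^4 + O(x^5).

a_0 = 3; a_1 = -2; a_2 = -3; a_3 = 1; a_4 = 1/2


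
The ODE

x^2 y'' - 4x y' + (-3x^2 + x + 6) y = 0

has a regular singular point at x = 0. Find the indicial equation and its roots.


Divide by x^2 to reach normal form y'' + P_1(x) y' + P_2(x) y = 0 with P_1(x) = -4/x and P_2(x) = -3 + 1/x + 6/x^2.
x = 0 is a singular point because the y'-coefficient -4/x has a pole at x = 0 and the y-coefficient -3 + 1/x + 6/x^2 has a pole at x = 0.
It is a regular singular point because x P_1(x) = p(x) = -4 and x^2 P_2(x) = q(x) = -3x^2 + x + 6 are polynomials, hence analytic at x = 0.
p(0) = -4,  q(0) = 6.
Indicial equation: r(r-1) + p(0) r + q(0) = 0, i.e. r^2 + (p(0) - 1) r + q(0) = 0, i.e. r^2 - 5 r + 6 = 0.
Discriminant: (-5)^2 - 4(6) = 1, so r = (5 ± 1)/2.
Solving: r_1 = 3, r_2 = 2.

indicial: r^2 - 5 r + 6 = 0; roots r_1 = 3, r_2 = 2


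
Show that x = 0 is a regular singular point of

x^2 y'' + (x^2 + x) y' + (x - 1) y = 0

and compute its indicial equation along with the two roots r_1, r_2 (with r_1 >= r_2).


Divide by x^2 to reach normal form y'' + P_1(x) y' + P_2(x) y = 0 with P_1(x) = 1 + 1/x and P_2(x) = 1/x - 1/x^2.
x = 0 is a singular point because the y'-coefficient 1 + 1/x has a pole at x = 0 and the y-coefficient 1/x - 1/x^2 has a pole at x = 0.
It is a regular singular point because x P_1(x) = p(x) = x + 1 and x^2 P_2(x) = q(x) = x - 1 are polynomials, hence analytic at x = 0.
p(0) = 1,  q(0) = -1.
Indicial equation: r(r-1) + p(0) r + q(0) = 0, i.e. r^2 + (p(0) - 1) r + q(0) = 0, i.e. r^2 - 1 = 0.
Discriminant: (0)^2 - 4(-1) = 4, so r = (0 ± 2)/2.
Solving: r_1 = 1, r_2 = -1.

indicial: r^2 - 1 = 0; roots r_1 = 1, r_2 = -1


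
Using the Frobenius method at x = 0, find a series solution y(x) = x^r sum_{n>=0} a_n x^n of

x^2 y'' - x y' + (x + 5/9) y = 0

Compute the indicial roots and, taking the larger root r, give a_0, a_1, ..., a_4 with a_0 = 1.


Write in Frobenius form y'' + (p(x)/x) y' + (q(x)/x^2) y = 0:
  p(x) = -1,  q(x) = x + 5/9.
Indicial equation: r(r-1) + (-1) r + (5/9) = 0 -> roots r_1 = 5/3, r_2 = 1/3.
Take r = r_1 = 5/3. Let y(x) = x^r sum_{n>=0} a_n x^n with a_0 = 1.
Substitute y = x^r sum a_n x^n and match x^{r+n}. The recurrence is
  D(n) a_n + 1 a_{n-1} = 0,  where D(n) = (r+n)(r+n-1) + (-1)(r+n) + (5/9).
  a_n = -1 / D(n) * a_{n-1}.
Since the indicial polynomial factors as (r - r_1)(r - r_2), D(n) = (r_1 + n - r_1)(r_1 + n - r_2) = n(n + 4/3).
Evaluating step by step (a_0 = 1):
  n = 1: D(1) = 1(1 + 4/3) = 7/3; numerator = -1(1) = -1; a_1 = (-1)/(7/3) = -3/7
  n = 2: D(2) = 2(2 + 4/3) = 20/3; numerator = -1(-3/7) = 3/7; a_2 = (3/7)/(20/3) = 9/140
  n = 3: D(3) = 3(3 + 4/3) = 13; numerator = -1(9/140) = -9/140; a_3 = (-9/140)/(13) = -9/1820
  n = 4: D(4) = 4(4 + 4/3) = 64/3; numerator = -1(-9/1820) = 9/1820; a_4 = (9/1820)/(64/3) = 27/116480

r = 5/3; a_0 = 1; a_1 = -3/7; a_2 = 9/140; a_3 = -9/1820; a_4 = 27/116480


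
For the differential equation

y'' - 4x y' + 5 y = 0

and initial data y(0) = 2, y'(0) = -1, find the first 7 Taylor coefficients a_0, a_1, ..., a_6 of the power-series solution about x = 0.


Ansatz: y(x) = sum_{n>=0} a_n x^n, so y'(x) = sum_{n>=1} n a_n x^(n-1) and y''(x) = sum_{n>=2} n(n-1) a_n x^(n-2).
Substitute into P(x) y'' + Q(x) y' + R(x) y = 0 with P(x) = 1, Q(x) = -4x, R(x) = 5, and match powers of x.
Initial conditions: a_0 = 2, a_1 = -1.
Setting the coefficient of each power of x to zero and solving order by order (substituting the coefficients already found):
  x^0: 2 a_2 + 5 a_0 = 0  ->  2 a_2 = -5 a_0 = -10  ->  a_2 = -5
  x^1: 6 a_3 + a_1 = 0  ->  6 a_3 = -a_1 = 1  ->  a_3 = 1/6
  x^2: 12 a_4 - 3 a_2 = 0  ->  12 a_4 = 3 a_2 = -15  ->  a_4 = -5/4
  x^3: 20 a_5 - 7 a_3 = 0  ->  20 a_5 = 7 a_3 = 7/6  ->  a_5 = 7/120
  x^4: 30 a_6 - 11 a_4 = 0  ->  30 a_6 = 11 a_4 = -55/4  ->  a_6 = -11/24
Truncated series: y(x) = 2 - x - 5 x^2 + (1/6) x^3 - (5/4) x^4 + (7/120) x^5 - (11/24) x^6 + O(x^7).

a_0 = 2; a_1 = -1; a_2 = -5; a_3 = 1/6; a_4 = -5/4; a_5 = 7/120; a_6 = -11/24


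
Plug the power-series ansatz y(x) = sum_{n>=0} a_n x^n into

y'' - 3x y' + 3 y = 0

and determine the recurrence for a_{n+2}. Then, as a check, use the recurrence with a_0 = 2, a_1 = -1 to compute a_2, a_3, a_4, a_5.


Substitute y = sum_n a_n x^n.
y''(x) has coefficient (n+2)(n+1) a_{n+2} at x^n;
-3 x y'(x) has coefficient -3 n a_n at x^n (shift);
3 y(x) has coefficient 3 a_n at x^n.
Matching x^n: (n+2)(n+1) a_{n+2} + (-3n + 3) a_n = 0.
Thus a_{n+2} = (3n - 3) / ((n+1)(n+2)) * a_n.

Check with a_0 = 2, a_1 = -1 (apply the recurrence for n = 0, 1, 2, 3): a_0 = 2, a_1 = -1, a_2 = -3, a_3 = 0, a_4 = -3/4, a_5 = 0.

a_(n+2) = (3n - 3) / ((n+1)(n+2)) * a_n; check: a_0 = 2, a_1 = -1, a_2 = -3, a_3 = 0, a_4 = -3/4, a_5 = 0


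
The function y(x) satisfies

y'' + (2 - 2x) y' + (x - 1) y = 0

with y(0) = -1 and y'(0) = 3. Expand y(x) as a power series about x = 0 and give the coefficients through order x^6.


Ansatz: y(x) = sum_{n>=0} a_n x^n, so y'(x) = sum_{n>=1} n a_n x^(n-1) and y''(x) = sum_{n>=2} n(n-1) a_n x^(n-2).
Substitute into P(x) y'' + Q(x) y' + R(x) y = 0 with P(x) = 1, Q(x) = 2 - 2x, R(x) = x - 1, and match powers of x.
Initial conditions: a_0 = -1, a_1 = 3.
Setting the coefficient of each power of x to zero and solving order by order (substituting the coefficients already found):
  x^0: 2 a_2 + 2 a_1 - a_0 = 0  ->  2 a_2 = -2 a_1 + a_0 = -7  ->  a_2 = -7/2
  x^1: 6 a_3 + 4 a_2 - 3 a_1 + a_0 = 0  ->  6 a_3 = -4 a_2 + 3 a_1 - a_0 = 24  ->  a_3 = 4
  x^2: 12 a_4 + 6 a_3 - 5 a_2 + a_1 = 0  ->  12 a_4 = -6 a_3 + 5 a_2 - a_1 = -89/2  ->  a_4 = -89/24
  x^3: 20 a_5 + 8 a_4 - 7 a_3 + a_2 = 0  ->  20 a_5 = -8 a_4 + 7 a_3 - a_2 = 367/6  ->  a_5 = 367/120
  x^4: 30 a_6 + 10 a_5 - 9 a_4 + a_3 = 0  ->  30 a_6 = -10 a_5 + 9 a_4 - a_3 = -1631/24  ->  a_6 = -1631/720
Truncated series: y(x) = -1 + 3 x - (7/2) x^2 + 4 x^3 - (89/24) x^4 + (367/120) x^5 - (1631/720) x^6 + O(x^7).

a_0 = -1; a_1 = 3; a_2 = -7/2; a_3 = 4; a_4 = -89/24; a_5 = 367/120; a_6 = -1631/720


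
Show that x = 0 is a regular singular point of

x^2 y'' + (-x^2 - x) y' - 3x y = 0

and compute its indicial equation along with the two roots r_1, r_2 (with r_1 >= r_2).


Divide by x^2 to reach normal form y'' + P_1(x) y' + P_2(x) y = 0 with P_1(x) = -1 - 1/x and P_2(x) = -3/x.
x = 0 is a singular point because the y'-coefficient -1 - 1/x has a pole at x = 0 and the y-coefficient -3/x has a pole at x = 0.
It is a regular singular point because x P_1(x) = p(x) = -x - 1 and x^2 P_2(x) = q(x) = -3x are polynomials, hence analytic at x = 0.
p(0) = -1,  q(0) = 0.
Indicial equation: r(r-1) + p(0) r + q(0) = 0, i.e. r^2 + (p(0) - 1) r + q(0) = 0, i.e. r^2 - 2 r = 0.
Discriminant: (-2)^2 - 4(0) = 4, so r = (2 ± 2)/2.
Solving: r_1 = 2, r_2 = 0.

indicial: r^2 - 2 r = 0; roots r_1 = 2, r_2 = 0


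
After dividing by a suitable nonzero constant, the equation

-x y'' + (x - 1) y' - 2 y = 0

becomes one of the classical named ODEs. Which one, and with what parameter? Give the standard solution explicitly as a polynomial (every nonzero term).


All three coefficients share the factor -1; dividing through by -1 gives  x y'' + (1 - x) y' + 2 y = 0.
This matches the Laguerre equation x y'' + (1 - x) y' + n y = 0 with n = 2; the polynomial solution is L_2(x).
With y = sum_k a_k x^k, matching x^k gives (k+1)k a_{k+1} + (k+1) a_{k+1} - k a_k + n a_k = 0, i.e. (k+1)^2 a_{k+1} = (k - n) a_k = (k - 2) a_k. The right side vanishes at k = 2, so the series terminates at degree 2.
Standard normalization L_n(0) = 1 gives a_0 = 1. Work upward with a_{k+1} = (k - 2) a_k / (k+1)^2:
  a_1 = (0 - 2)(1) / 1^2 = -2/1 = -2
  a_2 = (1 - 2)(-2) / 2^2 = 2/4 = 1/2
Hence L_2(x) = x^2/2 - 2 x + 1.

L_2(x); series = x^2/2 - 2 x + 1


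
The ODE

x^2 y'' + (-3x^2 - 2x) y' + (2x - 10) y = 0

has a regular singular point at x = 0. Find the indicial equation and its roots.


Divide by x^2 to reach normal form y'' + P_1(x) y' + P_2(x) y = 0 with P_1(x) = -3 - 2/x and P_2(x) = 2/x - 10/x^2.
x = 0 is a singular point because the y'-coefficient -3 - 2/x has a pole at x = 0 and the y-coefficient 2/x - 10/x^2 has a pole at x = 0.
It is a regular singular point because x P_1(x) = p(x) = -3x - 2 and x^2 P_2(x) = q(x) = 2x - 10 are polynomials, hence analytic at x = 0.
p(0) = -2,  q(0) = -10.
Indicial equation: r(r-1) + p(0) r + q(0) = 0, i.e. r^2 + (p(0) - 1) r + q(0) = 0, i.e. r^2 - 3 r - 10 = 0.
Discriminant: (-3)^2 - 4(-10) = 49, so r = (3 ± 7)/2.
Solving: r_1 = 5, r_2 = -2.

indicial: r^2 - 3 r - 10 = 0; roots r_1 = 5, r_2 = -2


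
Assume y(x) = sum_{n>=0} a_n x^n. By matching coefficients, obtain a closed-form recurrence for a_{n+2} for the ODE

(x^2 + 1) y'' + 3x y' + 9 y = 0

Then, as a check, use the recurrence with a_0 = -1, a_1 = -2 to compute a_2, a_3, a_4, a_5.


Substitute y = sum_n a_n x^n.
(1 + 1 x^2) y'' contributes (n+2)(n+1) a_{n+2} + n(n-1) a_n at x^n.
3 x y'(x) contributes 3 n a_n at x^n.
9 y(x) contributes 9 a_n at x^n.
Matching x^n: (n+2)(n+1) a_{n+2} + (n(n-1) + 3 n + 9) a_n = 0.
Thus a_{n+2} = (-n(n-1) - 3 n - 9) / ((n+1)(n+2)) * a_n.

Check with a_0 = -1, a_1 = -2 (apply the recurrence for n = 0, 1, 2, 3): a_0 = -1, a_1 = -2, a_2 = 9/2, a_3 = 4, a_4 = -51/8, a_5 = -24/5.

a_(n+2) = (-n(n-1) - 3 n - 9) / ((n+1)(n+2)) * a_n; check: a_0 = -1, a_1 = -2, a_2 = 9/2, a_3 = 4, a_4 = -51/8, a_5 = -24/5


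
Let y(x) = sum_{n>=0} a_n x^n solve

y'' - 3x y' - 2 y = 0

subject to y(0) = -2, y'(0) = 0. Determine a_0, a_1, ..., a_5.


Ansatz: y(x) = sum_{n>=0} a_n x^n, so y'(x) = sum_{n>=1} n a_n x^(n-1) and y''(x) = sum_{n>=2} n(n-1) a_n x^(n-2).
Substitute into P(x) y'' + Q(x) y' + R(x) y = 0 with P(x) = 1, Q(x) = -3x, R(x) = -2, and match powers of x.
Initial conditions: a_0 = -2, a_1 = 0.
Setting the coefficient of each power of x to zero and solving order by order (substituting the coefficients already found):
  x^0: 2 a_2 - 2 a_0 = 0  ->  2 a_2 = 2 a_0 = -4  ->  a_2 = -2
  x^1: 6 a_3 - 5 a_1 = 0  ->  6 a_3 = 5 a_1 = 0  ->  a_3 = 0
  x^2: 12 a_4 - 8 a_2 = 0  ->  12 a_4 = 8 a_2 = -16  ->  a_4 = -4/3
  x^3: 20 a_5 - 11 a_3 = 0  ->  20 a_5 = 11 a_3 = 0  ->  a_5 = 0
Truncated series: y(x) = -2 - 2 x^2 - (4/3) x^4 + O(x^6).

a_0 = -2; a_1 = 0; a_2 = -2; a_3 = 0; a_4 = -4/3; a_5 = 0


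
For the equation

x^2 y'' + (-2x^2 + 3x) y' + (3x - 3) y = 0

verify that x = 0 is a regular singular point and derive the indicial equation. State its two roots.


Divide by x^2 to reach normal form y'' + P_1(x) y' + P_2(x) y = 0 with P_1(x) = -2 + 3/x and P_2(x) = 3/x - 3/x^2.
x = 0 is a singular point because the y'-coefficient -2 + 3/x has a pole at x = 0 and the y-coefficient 3/x - 3/x^2 has a pole at x = 0.
It is a regular singular point because x P_1(x) = p(x) = 3 - 2x and x^2 P_2(x) = q(x) = 3x - 3 are polynomials, hence analytic at x = 0.
p(0) = 3,  q(0) = -3.
Indicial equation: r(r-1) + p(0) r + q(0) = 0, i.e. r^2 + (p(0) - 1) r + q(0) = 0, i.e. r^2 + 2 r - 3 = 0.
Discriminant: (2)^2 - 4(-3) = 16, so r = (-2 ± 4)/2.
Solving: r_1 = 1, r_2 = -3.

indicial: r^2 + 2 r - 3 = 0; roots r_1 = 1, r_2 = -3


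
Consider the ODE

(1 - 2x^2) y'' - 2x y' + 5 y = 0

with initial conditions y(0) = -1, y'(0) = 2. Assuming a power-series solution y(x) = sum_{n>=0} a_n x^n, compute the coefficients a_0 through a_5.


Ansatz: y(x) = sum_{n>=0} a_n x^n, so y'(x) = sum_{n>=1} n a_n x^(n-1) and y''(x) = sum_{n>=2} n(n-1) a_n x^(n-2).
Substitute into P(x) y'' + Q(x) y' + R(x) y = 0 with P(x) = 1 - 2x^2, Q(x) = -2x, R(x) = 5, and match powers of x.
Initial conditions: a_0 = -1, a_1 = 2.
Setting the coefficient of each power of x to zero and solving order by order (substituting the coefficients already found):
  x^0: 2 a_2 + 5 a_0 = 0  ->  2 a_2 = -5 a_0 = 5  ->  a_2 = 5/2
  x^1: 6 a_3 + 3 a_1 = 0  ->  6 a_3 = -3 a_1 = -6  ->  a_3 = -1
  x^2: 12 a_4 - 3 a_2 = 0  ->  12 a_4 = 3 a_2 = 15/2  ->  a_4 = 5/8
  x^3: 20 a_5 - 13 a_3 = 0  ->  20 a_5 = 13 a_3 = -13  ->  a_5 = -13/20
Truncated series: y(x) = -1 + 2 x + (5/2) x^2 - x^3 + (5/8) x^4 - (13/20) x^5 + O(x^6).

a_0 = -1; a_1 = 2; a_2 = 5/2; a_3 = -1; a_4 = 5/8; a_5 = -13/20


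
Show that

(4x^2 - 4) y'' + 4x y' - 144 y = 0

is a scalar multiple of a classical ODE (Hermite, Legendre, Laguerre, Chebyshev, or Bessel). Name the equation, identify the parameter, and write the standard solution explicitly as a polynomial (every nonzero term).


All three coefficients share the factor -4; dividing through by -4 gives  (1 - x^2) y'' - x y' + 36 y = 0.
This matches the Chebyshev equation (1 - x^2) y'' - x y' + n^2 y = 0 (note the -x y' term, not -2x y') with n^2 = 36, so n = 6; the polynomial solution is T_6(x).
With y = sum_k a_k x^k, matching x^k gives (k+2)(k+1) a_{k+2} = (k^2 - n^2) a_k = (k - 6)(k + 6) a_k. The right side vanishes at k = 6, so the series with the parity of 6 terminates at degree 6.
Standard normalization: leading coefficient of T_n is 2^(n-1), so a_6 = 2^5 = 32. Work downward with a_k = (k+1)(k+2) a_{k+2} / ((k - 6)(k + 6)):
  a_4 = (5)(6)(32) / ((4 - 6)(4 + 6)) = 960/(-20) = -48
  a_2 = (3)(4)(-48) / ((2 - 6)(2 + 6)) = -576/(-32) = 18
  a_0 = (1)(2)(18) / ((0 - 6)(0 + 6)) = 36/(-36) = -1
Hence T_6(x) = 32 x^6 - 48 x^4 + 18 x^2 - 1.

T_6(x); series = 32 x^6 - 48 x^4 + 18 x^2 - 1


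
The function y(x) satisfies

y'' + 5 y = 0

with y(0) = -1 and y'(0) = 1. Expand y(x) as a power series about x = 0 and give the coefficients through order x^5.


Ansatz: y(x) = sum_{n>=0} a_n x^n, so y'(x) = sum_{n>=1} n a_n x^(n-1) and y''(x) = sum_{n>=2} n(n-1) a_n x^(n-2).
Substitute into P(x) y'' + Q(x) y' + R(x) y = 0 with P(x) = 1, Q(x) = 0, R(x) = 5, and match powers of x.
Initial conditions: a_0 = -1, a_1 = 1.
Setting the coefficient of each power of x to zero and solving order by order (substituting the coefficients already found):
  x^0: 2 a_2 + 5 a_0 = 0  ->  2 a_2 = -5 a_0 = 5  ->  a_2 = 5/2
  x^1: 6 a_3 + 5 a_1 = 0  ->  6 a_3 = -5 a_1 = -5  ->  a_3 = -5/6
  x^2: 12 a_4 + 5 a_2 = 0  ->  12 a_4 = -5 a_2 = -25/2  ->  a_4 = -25/24
  x^3: 20 a_5 + 5 a_3 = 0  ->  20 a_5 = -5 a_3 = 25/6  ->  a_5 = 5/24
Truncated series: y(x) = -1 + x + (5/2) x^2 - (5/6) x^3 - (25/24) x^4 + (5/24) x^5 + O(x^6).

a_0 = -1; a_1 = 1; a_2 = 5/2; a_3 = -5/6; a_4 = -25/24; a_5 = 5/24


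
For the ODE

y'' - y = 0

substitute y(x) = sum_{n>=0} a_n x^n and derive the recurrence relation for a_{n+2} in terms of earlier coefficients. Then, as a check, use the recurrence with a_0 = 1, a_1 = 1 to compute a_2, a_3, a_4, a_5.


Substitute y = sum_n a_n x^n into y'' + (const) y = 0.
y''(x) = sum_{n>=0} (n+2)(n+1) a_{n+2} x^n.
The ODE becomes sum_n [(n+2)(n+1) a_{n+2} - 1 a_n] x^n = 0.
Setting each coefficient to zero gives the recurrence:
  (n+2)(n+1) a_{n+2} - 1 a_n = 0,
  a_{n+2} = 1 / ((n+1)(n+2)) a_n.

Check with a_0 = 1, a_1 = 1 (apply the recurrence for n = 0, 1, 2, 3): a_0 = 1, a_1 = 1, a_2 = 1/2, a_3 = 1/6, a_4 = 1/24, a_5 = 1/120.

a_{n+2} = 1/((n+1)(n+2)) * a_n; check: a_0 = 1, a_1 = 1, a_2 = 1/2, a_3 = 1/6, a_4 = 1/24, a_5 = 1/120


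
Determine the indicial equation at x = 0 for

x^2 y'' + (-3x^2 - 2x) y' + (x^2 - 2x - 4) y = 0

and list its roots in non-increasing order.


Divide by x^2 to reach normal form y'' + P_1(x) y' + P_2(x) y = 0 with P_1(x) = -3 - 2/x and P_2(x) = 1 - 2/x - 4/x^2.
x = 0 is a singular point because the y'-coefficient -3 - 2/x has a pole at x = 0 and the y-coefficient 1 - 2/x - 4/x^2 has a pole at x = 0.
It is a regular singular point because x P_1(x) = p(x) = -3x - 2 and x^2 P_2(x) = q(x) = x^2 - 2x - 4 are polynomials, hence analytic at x = 0.
p(0) = -2,  q(0) = -4.
Indicial equation: r(r-1) + p(0) r + q(0) = 0, i.e. r^2 + (p(0) - 1) r + q(0) = 0, i.e. r^2 - 3 r - 4 = 0.
Discriminant: (-3)^2 - 4(-4) = 25, so r = (3 ± 5)/2.
Solving: r_1 = 4, r_2 = -1.

indicial: r^2 - 3 r - 4 = 0; roots r_1 = 4, r_2 = -1


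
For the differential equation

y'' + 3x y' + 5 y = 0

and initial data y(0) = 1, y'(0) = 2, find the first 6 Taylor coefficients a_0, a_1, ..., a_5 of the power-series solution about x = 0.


Ansatz: y(x) = sum_{n>=0} a_n x^n, so y'(x) = sum_{n>=1} n a_n x^(n-1) and y''(x) = sum_{n>=2} n(n-1) a_n x^(n-2).
Substitute into P(x) y'' + Q(x) y' + R(x) y = 0 with P(x) = 1, Q(x) = 3x, R(x) = 5, and match powers of x.
Initial conditions: a_0 = 1, a_1 = 2.
Setting the coefficient of each power of x to zero and solving order by order (substituting the coefficients already found):
  x^0: 2 a_2 + 5 a_0 = 0  ->  2 a_2 = -5 a_0 = -5  ->  a_2 = -5/2
  x^1: 6 a_3 + 8 a_1 = 0  ->  6 a_3 = -8 a_1 = -16  ->  a_3 = -8/3
  x^2: 12 a_4 + 11 a_2 = 0  ->  12 a_4 = -11 a_2 = 55/2  ->  a_4 = 55/24
  x^3: 20 a_5 + 14 a_3 = 0  ->  20 a_5 = -14 a_3 = 112/3  ->  a_5 = 28/15
Truncated series: y(x) = 1 + 2 x - (5/2) x^2 - (8/3) x^3 + (55/24) x^4 + (28/15) x^5 + O(x^6).

a_0 = 1; a_1 = 2; a_2 = -5/2; a_3 = -8/3; a_4 = 55/24; a_5 = 28/15


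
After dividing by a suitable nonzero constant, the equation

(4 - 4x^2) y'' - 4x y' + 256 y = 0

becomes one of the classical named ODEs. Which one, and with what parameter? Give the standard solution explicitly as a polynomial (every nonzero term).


All three coefficients share the factor 4; dividing through by 4 gives  (1 - x^2) y'' - x y' + 64 y = 0.
This matches the Chebyshev equation (1 - x^2) y'' - x y' + n^2 y = 0 (note the -x y' term, not -2x y') with n^2 = 64, so n = 8; the polynomial solution is T_8(x).
With y = sum_k a_k x^k, matching x^k gives (k+2)(k+1) a_{k+2} = (k^2 - n^2) a_k = (k - 8)(k + 8) a_k. The right side vanishes at k = 8, so the series with the parity of 8 terminates at degree 8.
Standard normalization: leading coefficient of T_n is 2^(n-1), so a_8 = 2^7 = 128. Work downward with a_k = (k+1)(k+2) a_{k+2} / ((k - 8)(k + 8)):
  a_6 = (7)(8)(128) / ((6 - 8)(6 + 8)) = 7168/(-28) = -256
  a_4 = (5)(6)(-256) / ((4 - 8)(4 + 8)) = -7680/(-48) = 160
  a_2 = (3)(4)(160) / ((2 - 8)(2 + 8)) = 1920/(-60) = -32
  a_0 = (1)(2)(-32) / ((0 - 8)(0 + 8)) = -64/(-64) = 1
Hence T_8(x) = 128 x^8 - 256 x^6 + 160 x^4 - 32 x^2 + 1.

T_8(x); series = 128 x^8 - 256 x^6 + 160 x^4 - 32 x^2 + 1


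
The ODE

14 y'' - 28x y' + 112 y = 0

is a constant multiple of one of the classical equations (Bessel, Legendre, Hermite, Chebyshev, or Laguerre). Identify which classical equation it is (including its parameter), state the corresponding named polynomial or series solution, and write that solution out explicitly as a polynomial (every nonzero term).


All three coefficients share the factor 14; dividing through by 14 gives  y'' - 2x y' + 8 y = 0.
This matches the Hermite equation y'' - 2x y' + 2n y = 0 with 2n = 8, so n = 4; the polynomial solution is H_4(x).
With y = sum_k a_k x^k, matching x^k gives (k+2)(k+1) a_{k+2} = 2(k - n) a_k = 2(k - 4) a_k. The right side vanishes at k = 4, so the series with the parity of 4 terminates at degree 4.
Standard normalization: leading coefficient of H_n is 2^n, so a_4 = 2^4 = 16. Work downward with a_k = (k+1)(k+2) a_{k+2} / (2(k - n)):
  a_2 = (3)(4)(16) / (2(2 - 4)) = 192/(-4) = -48
  a_0 = (1)(2)(-48) / (2(0 - 4)) = -96/(-8) = 12
Hence H_4(x) = 16 x^4 - 48 x^2 + 12.

H_4(x); series = 16 x^4 - 48 x^2 + 12


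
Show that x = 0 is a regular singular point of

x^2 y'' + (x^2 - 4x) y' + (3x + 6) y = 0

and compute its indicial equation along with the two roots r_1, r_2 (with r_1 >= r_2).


Divide by x^2 to reach normal form y'' + P_1(x) y' + P_2(x) y = 0 with P_1(x) = 1 - 4/x and P_2(x) = 3/x + 6/x^2.
x = 0 is a singular point because the y'-coefficient 1 - 4/x has a pole at x = 0 and the y-coefficient 3/x + 6/x^2 has a pole at x = 0.
It is a regular singular point because x P_1(x) = p(x) = x - 4 and x^2 P_2(x) = q(x) = 3x + 6 are polynomials, hence analytic at x = 0.
p(0) = -4,  q(0) = 6.
Indicial equation: r(r-1) + p(0) r + q(0) = 0, i.e. r^2 + (p(0) - 1) r + q(0) = 0, i.e. r^2 - 5 r + 6 = 0.
Discriminant: (-5)^2 - 4(6) = 1, so r = (5 ± 1)/2.
Solving: r_1 = 3, r_2 = 2.

indicial: r^2 - 5 r + 6 = 0; roots r_1 = 3, r_2 = 2


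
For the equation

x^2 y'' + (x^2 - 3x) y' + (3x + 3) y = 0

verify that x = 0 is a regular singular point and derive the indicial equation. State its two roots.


Divide by x^2 to reach normal form y'' + P_1(x) y' + P_2(x) y = 0 with P_1(x) = 1 - 3/x and P_2(x) = 3/x + 3/x^2.
x = 0 is a singular point because the y'-coefficient 1 - 3/x has a pole at x = 0 and the y-coefficient 3/x + 3/x^2 has a pole at x = 0.
It is a regular singular point because x P_1(x) = p(x) = x - 3 and x^2 P_2(x) = q(x) = 3x + 3 are polynomials, hence analytic at x = 0.
p(0) = -3,  q(0) = 3.
Indicial equation: r(r-1) + p(0) r + q(0) = 0, i.e. r^2 + (p(0) - 1) r + q(0) = 0, i.e. r^2 - 4 r + 3 = 0.
Discriminant: (-4)^2 - 4(3) = 4, so r = (4 ± 2)/2.
Solving: r_1 = 3, r_2 = 1.

indicial: r^2 - 4 r + 3 = 0; roots r_1 = 3, r_2 = 1


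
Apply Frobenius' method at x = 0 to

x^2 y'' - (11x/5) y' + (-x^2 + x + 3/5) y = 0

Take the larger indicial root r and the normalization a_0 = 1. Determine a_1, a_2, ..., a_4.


Write in Frobenius form y'' + (p(x)/x) y' + (q(x)/x^2) y = 0:
  p(x) = -11/5,  q(x) = -x^2 + x + 3/5.
Indicial equation: r(r-1) + (-11/5) r + (3/5) = 0 -> roots r_1 = 3, r_2 = 1/5.
Take r = r_1 = 3. Let y(x) = x^r sum_{n>=0} a_n x^n with a_0 = 1.
Substitute y = x^r sum a_n x^n and match x^{r+n}. The recurrence is
  D(n) a_n + 1 a_{n-1} - 1 a_{n-2} = 0,  where D(n) = (r+n)(r+n-1) + (-11/5)(r+n) + (3/5).
  a_n = [-1 a_{n-1} + 1 a_{n-2}] / D(n).
Since the indicial polynomial factors as (r - r_1)(r - r_2), D(n) = (r_1 + n - r_1)(r_1 + n - r_2) = n(n + 14/5).
Evaluating step by step (a_0 = 1):
  n = 1: D(1) = 1(1 + 14/5) = 19/5; numerator = -1(1) = -1; a_1 = (-1)/(19/5) = -5/19
  n = 2: D(2) = 2(2 + 14/5) = 48/5; numerator = -1(-5/19) + 1(1) = 24/19; a_2 = (24/19)/(48/5) = 5/38
  n = 3: D(3) = 3(3 + 14/5) = 87/5; numerator = -1(5/38) + 1(-5/19) = -15/38; a_3 = (-15/38)/(87/5) = -25/1102
  n = 4: D(4) = 4(4 + 14/5) = 136/5; numerator = -1(-25/1102) + 1(5/38) = 85/551; a_4 = (85/551)/(136/5) = 25/4408

r = 3; a_0 = 1; a_1 = -5/19; a_2 = 5/38; a_3 = -25/1102; a_4 = 25/4408


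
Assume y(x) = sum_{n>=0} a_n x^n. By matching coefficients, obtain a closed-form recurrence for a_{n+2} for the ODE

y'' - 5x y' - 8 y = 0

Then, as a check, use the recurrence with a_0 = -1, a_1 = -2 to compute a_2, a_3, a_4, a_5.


Substitute y = sum_n a_n x^n.
y''(x) has coefficient (n+2)(n+1) a_{n+2} at x^n;
-5 x y'(x) has coefficient -5 n a_n at x^n (shift);
-8 y(x) has coefficient -8 a_n at x^n.
Matching x^n: (n+2)(n+1) a_{n+2} + (-5n - 8) a_n = 0.
Thus a_{n+2} = (5n + 8) / ((n+1)(n+2)) * a_n.

Check with a_0 = -1, a_1 = -2 (apply the recurrence for n = 0, 1, 2, 3): a_0 = -1, a_1 = -2, a_2 = -4, a_3 = -13/3, a_4 = -6, a_5 = -299/60.

a_(n+2) = (5n + 8) / ((n+1)(n+2)) * a_n; check: a_0 = -1, a_1 = -2, a_2 = -4, a_3 = -13/3, a_4 = -6, a_5 = -299/60


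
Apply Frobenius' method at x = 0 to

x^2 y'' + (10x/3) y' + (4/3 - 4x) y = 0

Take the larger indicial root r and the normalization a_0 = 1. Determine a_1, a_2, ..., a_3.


Write in Frobenius form y'' + (p(x)/x) y' + (q(x)/x^2) y = 0:
  p(x) = 10/3,  q(x) = 4/3 - 4x.
Indicial equation: r(r-1) + (10/3) r + (4/3) = 0 -> roots r_1 = -1, r_2 = -4/3.
Take r = r_1 = -1. Let y(x) = x^r sum_{n>=0} a_n x^n with a_0 = 1.
Substitute y = x^r sum a_n x^n and match x^{r+n}. The recurrence is
  D(n) a_n - 4 a_{n-1} = 0,  where D(n) = (r+n)(r+n-1) + (10/3)(r+n) + (4/3).
  a_n = 4 / D(n) * a_{n-1}.
Since the indicial polynomial factors as (r - r_1)(r - r_2), D(n) = (r_1 + n - r_1)(r_1 + n - r_2) = n(n + 1/3).
Evaluating step by step (a_0 = 1):
  n = 1: D(1) = 1(1 + 1/3) = 4/3; numerator = 4(1) = 4; a_1 = (4)/(4/3) = 3
  n = 2: D(2) = 2(2 + 1/3) = 14/3; numerator = 4(3) = 12; a_2 = (12)/(14/3) = 18/7
  n = 3: D(3) = 3(3 + 1/3) = 10; numerator = 4(18/7) = 72/7; a_3 = (72/7)/(10) = 36/35

r = -1; a_0 = 1; a_1 = 3; a_2 = 18/7; a_3 = 36/35


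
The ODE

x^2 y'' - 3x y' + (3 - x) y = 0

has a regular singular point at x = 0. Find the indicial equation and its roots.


Divide by x^2 to reach normal form y'' + P_1(x) y' + P_2(x) y = 0 with P_1(x) = -3/x and P_2(x) = -1/x + 3/x^2.
x = 0 is a singular point because the y'-coefficient -3/x has a pole at x = 0 and the y-coefficient -1/x + 3/x^2 has a pole at x = 0.
It is a regular singular point because x P_1(x) = p(x) = -3 and x^2 P_2(x) = q(x) = 3 - x are polynomials, hence analytic at x = 0.
p(0) = -3,  q(0) = 3.
Indicial equation: r(r-1) + p(0) r + q(0) = 0, i.e. r^2 + (p(0) - 1) r + q(0) = 0, i.e. r^2 - 4 r + 3 = 0.
Discriminant: (-4)^2 - 4(3) = 4, so r = (4 ± 2)/2.
Solving: r_1 = 3, r_2 = 1.

indicial: r^2 - 4 r + 3 = 0; roots r_1 = 3, r_2 = 1


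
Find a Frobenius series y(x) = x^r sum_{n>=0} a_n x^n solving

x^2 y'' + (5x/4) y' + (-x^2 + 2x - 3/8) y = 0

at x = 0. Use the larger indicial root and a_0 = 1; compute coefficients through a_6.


Write in Frobenius form y'' + (p(x)/x) y' + (q(x)/x^2) y = 0:
  p(x) = 5/4,  q(x) = -x^2 + 2x - 3/8.
Indicial equation: r(r-1) + (5/4) r + (-3/8) = 0 -> roots r_1 = 1/2, r_2 = -3/4.
Take r = r_1 = 1/2. Let y(x) = x^r sum_{n>=0} a_n x^n with a_0 = 1.
Substitute y = x^r sum a_n x^n and match x^{r+n}. The recurrence is
  D(n) a_n + 2 a_{n-1} - 1 a_{n-2} = 0,  where D(n) = (r+n)(r+n-1) + (5/4)(r+n) + (-3/8).
  a_n = [-2 a_{n-1} + 1 a_{n-2}] / D(n).
Since the indicial polynomial factors as (r - r_1)(r - r_2), D(n) = (r_1 + n - r_1)(r_1 + n - r_2) = n(n + 5/4).
Evaluating step by step (a_0 = 1):
  n = 1: D(1) = 1(1 + 5/4) = 9/4; numerator = -2(1) = -2; a_1 = (-2)/(9/4) = -8/9
  n = 2: D(2) = 2(2 + 5/4) = 13/2; numerator = -2(-8/9) + 1(1) = 25/9; a_2 = (25/9)/(13/2) = 50/117
  n = 3: D(3) = 3(3 + 5/4) = 51/4; numerator = -2(50/117) + 1(-8/9) = -68/39; a_3 = (-68/39)/(51/4) = -16/117
  n = 4: D(4) = 4(4 + 5/4) = 21; numerator = -2(-16/117) + 1(50/117) = 82/117; a_4 = (82/117)/(21) = 82/2457
  n = 5: D(5) = 5(5 + 5/4) = 125/4; numerator = -2(82/2457) + 1(-16/117) = -500/2457; a_5 = (-500/2457)/(125/4) = -16/2457
  n = 6: D(6) = 6(6 + 5/4) = 87/2; numerator = -2(-16/2457) + 1(82/2457) = 38/819; a_6 = (38/819)/(87/2) = 76/71253

r = 1/2; a_0 = 1; a_1 = -8/9; a_2 = 50/117; a_3 = -16/117; a_4 = 82/2457; a_5 = -16/2457; a_6 = 76/71253


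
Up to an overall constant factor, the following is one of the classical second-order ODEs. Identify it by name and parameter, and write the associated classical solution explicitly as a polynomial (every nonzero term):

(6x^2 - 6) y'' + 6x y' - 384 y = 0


All three coefficients share the factor -6; dividing through by -6 gives  (1 - x^2) y'' - x y' + 64 y = 0.
This matches the Chebyshev equation (1 - x^2) y'' - x y' + n^2 y = 0 (note the -x y' term, not -2x y') with n^2 = 64, so n = 8; the polynomial solution is T_8(x).
With y = sum_k a_k x^k, matching x^k gives (k+2)(k+1) a_{k+2} = (k^2 - n^2) a_k = (k - 8)(k + 8) a_k. The right side vanishes at k = 8, so the series with the parity of 8 terminates at degree 8.
Standard normalization: leading coefficient of T_n is 2^(n-1), so a_8 = 2^7 = 128. Work downward with a_k = (k+1)(k+2) a_{k+2} / ((k - 8)(k + 8)):
  a_6 = (7)(8)(128) / ((6 - 8)(6 + 8)) = 7168/(-28) = -256
  a_4 = (5)(6)(-256) / ((4 - 8)(4 + 8)) = -7680/(-48) = 160
  a_2 = (3)(4)(160) / ((2 - 8)(2 + 8)) = 1920/(-60) = -32
  a_0 = (1)(2)(-32) / ((0 - 8)(0 + 8)) = -64/(-64) = 1
Hence T_8(x) = 128 x^8 - 256 x^6 + 160 x^4 - 32 x^2 + 1.

T_8(x); series = 128 x^8 - 256 x^6 + 160 x^4 - 32 x^2 + 1


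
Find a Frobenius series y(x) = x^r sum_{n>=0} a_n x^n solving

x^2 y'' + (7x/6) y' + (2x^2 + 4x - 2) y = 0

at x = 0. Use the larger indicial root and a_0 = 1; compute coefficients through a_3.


Write in Frobenius form y'' + (p(x)/x) y' + (q(x)/x^2) y = 0:
  p(x) = 7/6,  q(x) = 2x^2 + 4x - 2.
Indicial equation: r(r-1) + (7/6) r + (-2) = 0 -> roots r_1 = 4/3, r_2 = -3/2.
Take r = r_1 = 4/3. Let y(x) = x^r sum_{n>=0} a_n x^n with a_0 = 1.
Substitute y = x^r sum a_n x^n and match x^{r+n}. The recurrence is
  D(n) a_n + 4 a_{n-1} + 2 a_{n-2} = 0,  where D(n) = (r+n)(r+n-1) + (7/6)(r+n) + (-2).
  a_n = [-4 a_{n-1} - 2 a_{n-2}] / D(n).
Since the indicial polynomial factors as (r - r_1)(r - r_2), D(n) = (r_1 + n - r_1)(r_1 + n - r_2) = n(n + 17/6).
Evaluating step by step (a_0 = 1):
  n = 1: D(1) = 1(1 + 17/6) = 23/6; numerator = -4(1) = -4; a_1 = (-4)/(23/6) = -24/23
  n = 2: D(2) = 2(2 + 17/6) = 29/3; numerator = -4(-24/23) - 2(1) = 50/23; a_2 = (50/23)/(29/3) = 150/667
  n = 3: D(3) = 3(3 + 17/6) = 35/2; numerator = -4(150/667) - 2(-24/23) = 792/667; a_3 = (792/667)/(35/2) = 1584/23345

r = 4/3; a_0 = 1; a_1 = -24/23; a_2 = 150/667; a_3 = 1584/23345


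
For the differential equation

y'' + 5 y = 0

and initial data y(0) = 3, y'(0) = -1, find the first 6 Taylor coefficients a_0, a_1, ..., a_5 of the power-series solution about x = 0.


Ansatz: y(x) = sum_{n>=0} a_n x^n, so y'(x) = sum_{n>=1} n a_n x^(n-1) and y''(x) = sum_{n>=2} n(n-1) a_n x^(n-2).
Substitute into P(x) y'' + Q(x) y' + R(x) y = 0 with P(x) = 1, Q(x) = 0, R(x) = 5, and match powers of x.
Initial conditions: a_0 = 3, a_1 = -1.
Setting the coefficient of each power of x to zero and solving order by order (substituting the coefficients already found):
  x^0: 2 a_2 + 5 a_0 = 0  ->  2 a_2 = -5 a_0 = -15  ->  a_2 = -15/2
  x^1: 6 a_3 + 5 a_1 = 0  ->  6 a_3 = -5 a_1 = 5  ->  a_3 = 5/6
  x^2: 12 a_4 + 5 a_2 = 0  ->  12 a_4 = -5 a_2 = 75/2  ->  a_4 = 25/8
  x^3: 20 a_5 + 5 a_3 = 0  ->  20 a_5 = -5 a_3 = -25/6  ->  a_5 = -5/24
Truncated series: y(x) = 3 - x - (15/2) x^2 + (5/6) x^3 + (25/8) x^4 - (5/24) x^5 + O(x^6).

a_0 = 3; a_1 = -1; a_2 = -15/2; a_3 = 5/6; a_4 = 25/8; a_5 = -5/24


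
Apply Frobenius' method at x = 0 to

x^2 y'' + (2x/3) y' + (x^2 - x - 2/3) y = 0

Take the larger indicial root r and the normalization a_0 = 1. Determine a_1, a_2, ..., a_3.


Write in Frobenius form y'' + (p(x)/x) y' + (q(x)/x^2) y = 0:
  p(x) = 2/3,  q(x) = x^2 - x - 2/3.
Indicial equation: r(r-1) + (2/3) r + (-2/3) = 0 -> roots r_1 = 1, r_2 = -2/3.
Take r = r_1 = 1. Let y(x) = x^r sum_{n>=0} a_n x^n with a_0 = 1.
Substitute y = x^r sum a_n x^n and match x^{r+n}. The recurrence is
  D(n) a_n - 1 a_{n-1} + 1 a_{n-2} = 0,  where D(n) = (r+n)(r+n-1) + (2/3)(r+n) + (-2/3).
  a_n = [1 a_{n-1} - 1 a_{n-2}] / D(n).
Since the indicial polynomial factors as (r - r_1)(r - r_2), D(n) = (r_1 + n - r_1)(r_1 + n - r_2) = n(n + 5/3).
Evaluating step by step (a_0 = 1):
  n = 1: D(1) = 1(1 + 5/3) = 8/3; numerator = 1(1) = 1; a_1 = (1)/(8/3) = 3/8
  n = 2: D(2) = 2(2 + 5/3) = 22/3; numerator = 1(3/8) - 1(1) = -5/8; a_2 = (-5/8)/(22/3) = -15/176
  n = 3: D(3) = 3(3 + 5/3) = 14; numerator = 1(-15/176) - 1(3/8) = -81/176; a_3 = (-81/176)/(14) = -81/2464

r = 1; a_0 = 1; a_1 = 3/8; a_2 = -15/176; a_3 = -81/2464


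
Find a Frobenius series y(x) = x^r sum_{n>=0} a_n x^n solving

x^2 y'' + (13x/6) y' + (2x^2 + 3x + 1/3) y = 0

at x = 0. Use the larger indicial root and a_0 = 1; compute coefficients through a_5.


Write in Frobenius form y'' + (p(x)/x) y' + (q(x)/x^2) y = 0:
  p(x) = 13/6,  q(x) = 2x^2 + 3x + 1/3.
Indicial equation: r(r-1) + (13/6) r + (1/3) = 0 -> roots r_1 = -1/2, r_2 = -2/3.
Take r = r_1 = -1/2. Let y(x) = x^r sum_{n>=0} a_n x^n with a_0 = 1.
Substitute y = x^r sum a_n x^n and match x^{r+n}. The recurrence is
  D(n) a_n + 3 a_{n-1} + 2 a_{n-2} = 0,  where D(n) = (r+n)(r+n-1) + (13/6)(r+n) + (1/3).
  a_n = [-3 a_{n-1} - 2 a_{n-2}] / D(n).
Since the indicial polynomial factors as (r - r_1)(r - r_2), D(n) = (r_1 + n - r_1)(r_1 + n - r_2) = n(n + 1/6).
Evaluating step by step (a_0 = 1):
  n = 1: D(1) = 1(1 + 1/6) = 7/6; numerator = -3(1) = -3; a_1 = (-3)/(7/6) = -18/7
  n = 2: D(2) = 2(2 + 1/6) = 13/3; numerator = -3(-18/7) - 2(1) = 40/7; a_2 = (40/7)/(13/3) = 120/91
  n = 3: D(3) = 3(3 + 1/6) = 19/2; numerator = -3(120/91) - 2(-18/7) = 108/91; a_3 = (108/91)/(19/2) = 216/1729
  n = 4: D(4) = 4(4 + 1/6) = 50/3; numerator = -3(216/1729) - 2(120/91) = -744/247; a_4 = (-744/247)/(50/3) = -1116/6175
  n = 5: D(5) = 5(5 + 1/6) = 155/6; numerator = -3(-1116/6175) - 2(216/1729) = 972/3325; a_5 = (972/3325)/(155/6) = 5832/515375

r = -1/2; a_0 = 1; a_1 = -18/7; a_2 = 120/91; a_3 = 216/1729; a_4 = -1116/6175; a_5 = 5832/515375
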